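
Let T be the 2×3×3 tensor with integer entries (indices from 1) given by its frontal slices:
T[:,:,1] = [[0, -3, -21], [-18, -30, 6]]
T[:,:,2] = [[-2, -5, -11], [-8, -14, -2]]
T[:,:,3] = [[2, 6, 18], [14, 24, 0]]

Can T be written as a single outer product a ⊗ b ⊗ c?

The mode-3 unfolding of T (rows indexed by k, columns by (i,j) = (1,1), (1,2), (1,3), (2,1), (2,2), (2,3)) is [[0, -3, -21, -18, -30, 6], [-2, -5, -11, -8, -14, -2], [2, 6, 18, 14, 24, 0]].
There the 2×2 minor on rows k ∈ {1, 2}, columns (i,j) ∈ {(1,1), (1,2)} is det [[0, -3], [-2, -5]] = -6 ≠ 0, so this unfolding has rank ≥ 2; CP rank is at least every unfolding rank, so rank(T) ≥ 2.
In particular rank(T) ≥ 2 > 1, so T is not rank-1.

No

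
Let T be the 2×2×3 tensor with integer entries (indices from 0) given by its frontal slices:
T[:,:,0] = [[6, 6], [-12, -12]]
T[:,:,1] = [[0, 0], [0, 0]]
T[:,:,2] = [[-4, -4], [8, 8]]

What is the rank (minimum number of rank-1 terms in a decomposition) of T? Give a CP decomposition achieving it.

Lower bound: T ≠ 0 (e.g. T[0,0,0] = 6), so rank(T) ≥ 1.
Upper bound: the mode-1 fibre T[:,0,0] = [6, -12] gives a = [1, -2] (primitive direction); the mode-2 fibre T[0,:,0] = [6, 6] gives b = [1, 1]; then c[k] = T[0,0,k] / (a[0]·b[0]) = [6, 0, -4] / 1 = [6, 0, -4].
Expanding [1, -2] ⊗ [1, 1] ⊗ [6, 0, -4] reproduces all 12 entries of T, so T = [1, -2] ⊗ [1, 1] ⊗ [6, 0, -4] and rank(T) ≤ 1.
These bounds meet, so rank(T) = 1.

rank(T) = 1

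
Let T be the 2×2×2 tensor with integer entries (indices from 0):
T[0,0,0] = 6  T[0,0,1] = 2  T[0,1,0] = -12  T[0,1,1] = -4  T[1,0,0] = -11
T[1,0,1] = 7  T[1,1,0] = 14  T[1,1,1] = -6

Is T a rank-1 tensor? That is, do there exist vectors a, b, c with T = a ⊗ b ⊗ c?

No

The mode-1 unfolding of T (rows indexed by i, columns by (j,k) = (0,0), (0,1), (1,0), (1,1)) is [[6, 2, -12, -4], [-11, 7, 14, -6]].
There the 2×2 minor on rows i ∈ {0, 1}, columns (j,k) ∈ {(0,0), (0,1)} is det [[6, 2], [-11, 7]] = 64 ≠ 0, so this unfolding has rank ≥ 2; CP rank is at least every unfolding rank, so rank(T) ≥ 2.
In particular rank(T) ≥ 2 > 1, so T is not rank-1.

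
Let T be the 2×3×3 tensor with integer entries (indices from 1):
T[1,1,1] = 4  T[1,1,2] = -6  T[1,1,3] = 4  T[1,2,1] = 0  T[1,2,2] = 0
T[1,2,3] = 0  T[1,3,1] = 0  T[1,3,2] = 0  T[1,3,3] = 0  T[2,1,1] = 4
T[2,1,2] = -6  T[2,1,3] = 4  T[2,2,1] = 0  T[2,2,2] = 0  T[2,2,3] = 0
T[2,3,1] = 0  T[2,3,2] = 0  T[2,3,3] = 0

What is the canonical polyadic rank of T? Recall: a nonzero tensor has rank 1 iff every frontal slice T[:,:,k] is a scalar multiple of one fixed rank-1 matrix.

Lower bound: T ≠ 0 (e.g. T[1,1,1] = 4), so rank(T) ≥ 1.
Upper bound: if T = a ⊗ b ⊗ c then every fibre of T is a multiple of the corresponding factor, so read the factors off the fibres through the nonzero entry T[1,1,1] = 4.
The mode-1 fibre T[:,1,1] = [4, 4] gives a = [1, 1] (primitive direction); the mode-2 fibre T[1,:,1] = [4, 0, 0] gives b = [1, 0, 0]; then c[k] = T[1,1,k] / (a[1]·b[1]) = [4, -6, 4] / 1 = [4, -6, 4].
Expanding [1, 1] ⊗ [1, 0, 0] ⊗ [4, -6, 4] reproduces all 18 entries of T, so T = [1, 1] ⊗ [1, 0, 0] ⊗ [4, -6, 4] and rank(T) ≤ 1.
These bounds meet, so rank(T) = 1.
Check entry T[2,2,1] = 0: (1)·(0)·(4) = 0.

1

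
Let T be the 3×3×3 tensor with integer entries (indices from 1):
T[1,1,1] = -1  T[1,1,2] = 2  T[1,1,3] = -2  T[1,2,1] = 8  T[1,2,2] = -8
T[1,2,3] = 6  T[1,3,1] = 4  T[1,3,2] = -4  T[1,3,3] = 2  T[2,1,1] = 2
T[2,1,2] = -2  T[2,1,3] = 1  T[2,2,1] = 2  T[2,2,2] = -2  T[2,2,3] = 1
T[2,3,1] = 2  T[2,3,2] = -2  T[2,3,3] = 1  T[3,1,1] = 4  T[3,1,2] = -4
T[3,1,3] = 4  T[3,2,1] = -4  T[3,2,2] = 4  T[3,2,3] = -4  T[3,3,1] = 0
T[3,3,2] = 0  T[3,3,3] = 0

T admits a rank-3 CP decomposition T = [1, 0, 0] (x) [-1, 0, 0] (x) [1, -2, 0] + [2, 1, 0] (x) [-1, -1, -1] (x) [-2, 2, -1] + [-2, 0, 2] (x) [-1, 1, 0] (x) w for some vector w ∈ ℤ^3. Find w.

Subtract the known terms from T to get the rank-1 residual R = [-2, 0, 2] (x) [-1, 1, 0] (x) w, so R[i,j,k] = a[i]·b[j]·w[k]. Pick indices with nonzero a[1]·b[1] = (-2)·(-1) = 2. Only the fibre through (1,1,·) is needed: R[1,1,:] = T[1,1,:] − Σₗ aₗ[1]bₗ[1]cₗ = [-1, 2, -2] − (1)·(-1)·[1, -2, 0] − (2)·(-1)·[-2, 2, -1] = [-4, 4, -4]. Then w[k] = R[1,1,k] / 2 for each k, giving w = [-4, 4, -4] / 2 = [-2, 2, -2].

w = [-2, 2, -2]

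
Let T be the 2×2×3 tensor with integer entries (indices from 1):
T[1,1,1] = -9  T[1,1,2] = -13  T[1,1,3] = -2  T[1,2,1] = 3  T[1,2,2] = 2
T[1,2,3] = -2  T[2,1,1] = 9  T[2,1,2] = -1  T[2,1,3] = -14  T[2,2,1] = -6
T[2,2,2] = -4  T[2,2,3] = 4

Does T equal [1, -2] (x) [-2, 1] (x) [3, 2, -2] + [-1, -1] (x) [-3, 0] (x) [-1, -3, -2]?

Reconstruct entrywise from the claimed factors. For example, T[2,1,1] = 9 and Σₗ aₗ[2]bₗ[1]cₗ[1] = (-2)·(-2)·(3) + (-1)·(-3)·(-1) = 9; checking all 12 entries, every one matches. The claim holds.

Yes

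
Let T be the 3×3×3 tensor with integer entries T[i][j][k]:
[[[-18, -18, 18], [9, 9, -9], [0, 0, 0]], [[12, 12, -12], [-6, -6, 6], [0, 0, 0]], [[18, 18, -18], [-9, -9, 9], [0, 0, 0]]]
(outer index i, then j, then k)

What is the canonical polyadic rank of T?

1

Lower bound: T ≠ 0 (e.g. T[0,0,0] = -18), so rank(T) ≥ 1.
Upper bound: if T = a (x) b (x) c then every fibre of T is a multiple of the corresponding factor, so read the factors off the fibres through the nonzero entry T[0,0,0] = -18.
The mode-1 fibre T[:,0,0] = [-18, 12, 18] gives a = [3, -2, -3] (primitive direction); the mode-2 fibre T[0,:,0] = [-18, 9, 0] gives b = [2, -1, 0]; then c[k] = T[0,0,k] / (a[0]·b[0]) = [-18, -18, 18] / 6 = [-3, -3, 3].
Expanding [3, -2, -3] (x) [2, -1, 0] (x) [-3, -3, 3] reproduces all 27 entries of T, so T = [3, -2, -3] (x) [2, -1, 0] (x) [-3, -3, 3] and rank(T) ≤ 1.
These bounds meet, so rank(T) = 1.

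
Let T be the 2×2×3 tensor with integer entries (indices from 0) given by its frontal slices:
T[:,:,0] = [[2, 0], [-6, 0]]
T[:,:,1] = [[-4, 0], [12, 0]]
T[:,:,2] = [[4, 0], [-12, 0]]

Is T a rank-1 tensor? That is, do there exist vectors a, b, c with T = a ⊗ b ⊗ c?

Yes

If T = a ⊗ b ⊗ c then every fibre of T is a multiple of the corresponding factor, so read the factors off the fibres through the nonzero entry T[0,0,0] = 2.
The mode-1 fibre T[:,0,0] = [2, -6] gives a = [1, -3] (primitive direction); the mode-2 fibre T[0,:,0] = [2, 0] gives b = [1, 0]; then c[k] = T[0,0,k] / (a[0]·b[0]) = [2, -4, 4] / 1 = [2, -4, 4].
Expanding [1, -3] ⊗ [1, 0] ⊗ [2, -4, 4] reproduces all 12 entries of T, so T = [1, -3] ⊗ [1, 0] ⊗ [2, -4, 4] and rank(T) ≤ 1.
Equivalently every frontal slice T[:,:,k] is c[k] times the rank-1 matrix [1, -3] ⊗ [1, 0]. So T has rank 1 (it is nonzero).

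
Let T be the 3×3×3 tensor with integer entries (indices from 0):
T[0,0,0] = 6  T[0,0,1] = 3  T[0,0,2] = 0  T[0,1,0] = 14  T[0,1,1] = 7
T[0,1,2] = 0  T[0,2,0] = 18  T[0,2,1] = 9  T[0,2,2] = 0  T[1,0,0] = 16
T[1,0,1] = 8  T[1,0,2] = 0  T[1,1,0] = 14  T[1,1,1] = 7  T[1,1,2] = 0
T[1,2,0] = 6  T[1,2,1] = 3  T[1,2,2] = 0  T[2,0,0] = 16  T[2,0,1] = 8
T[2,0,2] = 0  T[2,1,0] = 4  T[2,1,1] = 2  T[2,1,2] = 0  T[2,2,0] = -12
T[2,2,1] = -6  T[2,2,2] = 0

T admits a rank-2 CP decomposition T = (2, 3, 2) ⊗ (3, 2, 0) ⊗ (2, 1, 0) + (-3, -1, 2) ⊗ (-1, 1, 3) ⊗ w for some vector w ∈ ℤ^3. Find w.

Subtract the known terms from T to get the rank-1 residual R = (-3, -1, 2) ⊗ (-1, 1, 3) ⊗ w, so R[i,j,k] = a[i]·b[j]·w[k]. Pick indices with nonzero a[0]·b[0] = (-3)·(-1) = 3. Only the fibre through (0,0,·) is needed: R[0,0,:] = T[0,0,:] − Σₗ aₗ[0]bₗ[0]cₗ = [6, 3, 0] − (2)·(3)·(2, 1, 0) = [-6, -3, 0]. Then w[k] = R[0,0,k] / 3 for each k, giving w = [-6, -3, 0] / 3 = (-2, -1, 0).

w = (-2, -1, 0)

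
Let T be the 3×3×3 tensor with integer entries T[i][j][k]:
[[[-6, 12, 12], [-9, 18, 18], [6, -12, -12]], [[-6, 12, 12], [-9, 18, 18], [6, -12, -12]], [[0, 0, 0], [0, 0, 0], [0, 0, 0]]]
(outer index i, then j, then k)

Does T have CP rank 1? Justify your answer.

Yes

If T = a ⊗ b ⊗ c then every fibre of T is a multiple of the corresponding factor, so read the factors off the fibres through the nonzero entry T[0,0,0] = -6.
The mode-1 fibre T[:,0,0] = [-6, -6, 0] gives a = (1, 1, 0) (primitive direction); the mode-2 fibre T[0,:,0] = [-6, -9, 6] gives b = (2, 3, -2); then c[k] = T[0,0,k] / (a[0]·b[0]) = [-6, 12, 12] / 2 = (-3, 6, 6).
Expanding (1, 1, 0) ⊗ (2, 3, -2) ⊗ (-3, 6, 6) reproduces all 27 entries of T, so T = (1, 1, 0) ⊗ (2, 3, -2) ⊗ (-3, 6, 6) and rank(T) ≤ 1.
Equivalently every frontal slice T[:,:,k] is c[k] times the rank-1 matrix (1, 1, 0) ⊗ (2, 3, -2). So T has rank 1 (it is nonzero).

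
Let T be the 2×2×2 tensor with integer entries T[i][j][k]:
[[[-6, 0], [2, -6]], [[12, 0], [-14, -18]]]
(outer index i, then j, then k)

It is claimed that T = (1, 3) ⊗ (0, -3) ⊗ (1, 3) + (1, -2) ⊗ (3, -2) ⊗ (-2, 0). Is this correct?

No

Reconstruct entry (0,1,0) from the claimed factors: Σₗ aₗ[0]bₗ[1]cₗ[0] = (1)·(-3)·(1) + (1)·(-2)·(-2) = 1, but T[0,1,0] = 2. The claim is false.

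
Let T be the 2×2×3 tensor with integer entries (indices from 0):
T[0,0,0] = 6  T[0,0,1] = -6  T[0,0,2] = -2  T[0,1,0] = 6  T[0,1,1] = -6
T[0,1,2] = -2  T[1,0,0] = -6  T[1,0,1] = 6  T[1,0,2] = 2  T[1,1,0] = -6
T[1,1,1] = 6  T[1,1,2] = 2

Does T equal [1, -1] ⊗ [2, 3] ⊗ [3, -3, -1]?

No

Reconstruct entry (0,1,0) from the claimed factors: Σₗ aₗ[0]bₗ[1]cₗ[0] = (1)·(3)·(3) = 9, but T[0,1,0] = 6. The claim is false.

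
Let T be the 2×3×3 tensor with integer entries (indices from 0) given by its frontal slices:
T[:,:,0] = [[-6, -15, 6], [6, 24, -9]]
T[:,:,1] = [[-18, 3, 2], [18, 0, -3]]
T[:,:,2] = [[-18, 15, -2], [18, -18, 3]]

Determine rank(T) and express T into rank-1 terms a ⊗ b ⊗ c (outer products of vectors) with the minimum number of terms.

Lower bound: the mode-1 unfolding of T (rows indexed by i, columns by (j,k) = (0,0), (0,1), (0,2), (1,0), (1,1), (1,2), (2,0), (2,1), (2,2)) is [[-6, -18, -18, -15, 3, 15, 6, 2, -2], [6, 18, 18, 24, 0, -18, -9, -3, 3]].
There the 2×2 minor on rows i ∈ {0, 1}, columns (j,k) ∈ {(0,0), (1,0)} is det [[-6, -15], [6, 24]] = -54 ≠ 0, so this unfolding has rank ≥ 2; CP rank is at least every unfolding rank, so rank(T) ≥ 2. (Unfolding ranks only ever bound the CP rank from below — rank(T) can be strictly larger than all of them — so the matching upper bound has to come from an explicit 2-term decomposition.)
Upper bound — finding two terms. Write S_k = T[:,:,k] for the frontal slices: S₀ = [[-6, -15, 6], [6, 24, -9]], S₁ = [[-18, 3, 2], [18, 0, -3]], S₂ = [[-18, 15, -2], [18, -18, 3]].
If T = a₁ ⊗ b₁ ⊗ c₁ + a₂ ⊗ b₂ ⊗ c₂ then each S_k = c₁[k]·a₁b₁ᵀ + c₂[k]·a₂b₂ᵀ. S₀ and S₁ are linearly independent, so a₁b₁ᵀ and a₂b₂ᵀ must span the same plane of matrices: they are the rank-1 matrices of the form x·S₀ + y·S₁.
The 2×2 minor of x·S₀ + y·S₁ on rows {0,1}, columns {0,1} is −54·x² − 180·xy − 54·y² = (-18)·(x + 3·y)(3·x + y), vanishing at (x:y) = (3:-1) and (1:-3).
M₁ = 3·S₀ − S₁ = [[0, -48, 16], [0, 72, -24]] = (-8)·[2, -3][0, 3, -1]ᵀ and M₂ = S₀ − 3·S₁ = [[48, -24, 0], [-48, 24, 0]] = 24·[1, -1][2, -1, 0]ᵀ, so take a₁ = [2, -3], b₁ = [0, 3, -1], a₂ = [1, -1], b₂ = [2, -1, 0].
Each slice is an integer combination of E₁ = a₁b₁ᵀ and E₂ = a₂b₂ᵀ: S₀ = −3·E₁ − 3·E₂, S₁ = −E₁ − 9·E₂, S₂ = E₁ − 9·E₂; reading off coefficients, c₁ = [-3, -1, 1] and c₂ = [-3, -9, -9].
Hence T = [2, -3] ⊗ [0, 3, -1] ⊗ [-3, -1, 1] + [1, -1] ⊗ [2, -1, 0] ⊗ [-3, -9, -9], so rank(T) ≤ 2.
These bounds meet, so rank(T) = 2.
Check entry T[1,1,0] = 24: (-3)·(3)·(-3) + (-1)·(-1)·(-3) = 24.

rank(T) = 2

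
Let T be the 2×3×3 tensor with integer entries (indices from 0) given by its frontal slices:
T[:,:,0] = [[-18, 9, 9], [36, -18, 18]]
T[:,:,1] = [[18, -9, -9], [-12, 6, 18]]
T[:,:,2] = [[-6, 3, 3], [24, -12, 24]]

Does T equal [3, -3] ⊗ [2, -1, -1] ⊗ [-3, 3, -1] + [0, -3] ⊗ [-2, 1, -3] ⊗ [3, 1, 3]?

Yes

Reconstruct entrywise from the claimed factors. For example, T[1,1,1] = 6 and Σₗ aₗ[1]bₗ[1]cₗ[1] = (-3)·(-1)·(3) + (-3)·(1)·(1) = 6; checking all 18 entries, every one matches. The claim holds.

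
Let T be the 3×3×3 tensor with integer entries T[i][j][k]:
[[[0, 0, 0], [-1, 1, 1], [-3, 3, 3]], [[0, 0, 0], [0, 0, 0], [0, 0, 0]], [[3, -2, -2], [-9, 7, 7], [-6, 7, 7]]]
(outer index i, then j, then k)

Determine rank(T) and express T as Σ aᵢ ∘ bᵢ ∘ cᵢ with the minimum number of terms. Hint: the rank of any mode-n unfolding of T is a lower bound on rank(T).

Lower bound: the mode-1 unfolding of T (rows indexed by i, columns by (j,k) = (0,0), (0,1), (0,2), (1,0), (1,1), (1,2), (2,0), (2,1), (2,2)) is [[0, 0, 0, -1, 1, 1, -3, 3, 3], [0, 0, 0, 0, 0, 0, 0, 0, 0], [3, -2, -2, -9, 7, 7, -6, 7, 7]].
There the 2×2 minor on rows i ∈ {0, 2}, columns (j,k) ∈ {(0,0), (1,0)} is det [[0, -1], [3, -9]] = 3 ≠ 0, so this unfolding has rank ≥ 2; CP rank is at least every unfolding rank, so rank(T) ≥ 2. (Flattening ranks never certify an upper bound on CP rank; for that we must actually write T with 2 rank-1 terms.)
Upper bound — finding two terms. Write S_k = T[:,:,k] for the frontal slices: S₀ = [[0, -1, -3], [0, 0, 0], [3, -9, -6]], S₁ = [[0, 1, 3], [0, 0, 0], [-2, 7, 7]], S₂ = [[0, 1, 3], [0, 0, 0], [-2, 7, 7]].
If T = a₁ ∘ b₁ ∘ c₁ + a₂ ∘ b₂ ∘ c₂ then each S_k = c₁[k]·a₁b₁ᵀ + c₂[k]·a₂b₂ᵀ. S₀ and S₁ are linearly independent, so a₁b₁ᵀ and a₂b₂ᵀ must span the same plane of matrices: they are the rank-1 matrices of the form x·S₀ + y·S₁.
The 2×2 minor of x·S₀ + y·S₁ on rows {0,2}, columns {0,1} is 3·x² − 5·xy + 2·y² = (3·x − 2·y)(x − y), vanishing at (x:y) = (2:3) and (1:1).
M₁ = 2·S₀ + 3·S₁ = [[0, 1, 3], [0, 0, 0], [0, 3, 9]] = [1, 0, 3][0, 1, 3]ᵀ and M₂ = S₀ + S₁ = [[0, 0, 0], [0, 0, 0], [1, -2, 1]] = [0, 0, 1][1, -2, 1]ᵀ, so take a₁ = [1, 0, 3], b₁ = [0, 1, 3], a₂ = [0, 0, 1], b₂ = [1, -2, 1].
Each slice is an integer combination of E₁ = a₁b₁ᵀ and E₂ = a₂b₂ᵀ: S₀ = −E₁ + 3·E₂, S₁ = E₁ − 2·E₂, S₂ = E₁ − 2·E₂; reading off coefficients, c₁ = [-1, 1, 1] and c₂ = [3, -2, -2].
Hence T = [1, 0, 3] ∘ [0, 1, 3] ∘ [-1, 1, 1] + [0, 0, 1] ∘ [1, -2, 1] ∘ [3, -2, -2], so rank(T) ≤ 2.
These bounds meet, so rank(T) = 2.
Check entry T[2,2,0] = -6: (3)·(3)·(-1) + (1)·(1)·(3) = -6.

rank(T) = 2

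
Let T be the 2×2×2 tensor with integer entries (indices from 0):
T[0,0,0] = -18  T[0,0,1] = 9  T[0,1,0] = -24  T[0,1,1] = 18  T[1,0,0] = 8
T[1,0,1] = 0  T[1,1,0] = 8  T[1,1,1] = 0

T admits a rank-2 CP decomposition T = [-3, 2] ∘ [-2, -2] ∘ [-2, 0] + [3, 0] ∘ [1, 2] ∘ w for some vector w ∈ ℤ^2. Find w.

Subtract the known terms from T to get the rank-1 residual R = [3, 0] ∘ [1, 2] ∘ w, so R[i,j,k] = a[i]·b[j]·w[k]. Pick indices with nonzero a[0]·b[0] = (3)·(1) = 3. Only the fibre through (0,0,·) is needed: R[0,0,:] = T[0,0,:] − Σₗ aₗ[0]bₗ[0]cₗ = [-18, 9] − (-3)·(-2)·[-2, 0] = [-6, 9]. Then w[k] = R[0,0,k] / 3 for each k, giving w = [-6, 9] / 3 = [-2, 3].

w = [-2, 3]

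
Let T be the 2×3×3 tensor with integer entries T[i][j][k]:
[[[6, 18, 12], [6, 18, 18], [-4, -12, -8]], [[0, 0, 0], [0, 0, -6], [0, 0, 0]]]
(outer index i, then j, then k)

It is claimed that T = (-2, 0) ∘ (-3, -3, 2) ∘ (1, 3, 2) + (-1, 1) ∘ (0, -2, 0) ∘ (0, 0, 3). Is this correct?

Yes

Reconstruct entrywise from the claimed factors. For example, T[1,1,2] = -6 and Σₗ aₗ[1]bₗ[1]cₗ[2] = (0)·(-3)·(2) + (1)·(-2)·(3) = -6; checking all 18 entries, every one matches. The claim holds.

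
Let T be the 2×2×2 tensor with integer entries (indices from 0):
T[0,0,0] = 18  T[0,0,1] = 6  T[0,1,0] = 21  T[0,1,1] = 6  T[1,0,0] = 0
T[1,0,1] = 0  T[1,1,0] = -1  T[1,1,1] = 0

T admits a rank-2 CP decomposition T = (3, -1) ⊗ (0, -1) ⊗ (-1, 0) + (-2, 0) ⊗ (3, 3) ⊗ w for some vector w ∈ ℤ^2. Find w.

Subtract the known terms from T to get the rank-1 residual R = (-2, 0) ⊗ (3, 3) ⊗ w, so R[i,j,k] = a[i]·b[j]·w[k]. Pick indices with nonzero a[0]·b[0] = (-2)·(3) = -6. Only the fibre through (0,0,·) is needed: R[0,0,:] = T[0,0,:] − Σₗ aₗ[0]bₗ[0]cₗ = [18, 6] − (3)·(0)·(-1, 0) = [18, 6]. Then w[k] = R[0,0,k] / -6 for each k, giving w = [18, 6] / -6 = (-3, -1).

w = (-3, -1)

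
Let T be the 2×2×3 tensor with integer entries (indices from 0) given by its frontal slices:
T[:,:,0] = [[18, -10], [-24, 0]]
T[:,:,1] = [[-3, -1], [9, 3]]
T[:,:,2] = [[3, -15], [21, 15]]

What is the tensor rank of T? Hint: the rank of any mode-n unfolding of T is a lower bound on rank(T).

Lower bound: the mode-1 unfolding of T (rows indexed by i, columns by (j,k) = (0,0), (0,1), (0,2), (1,0), (1,1), (1,2)) is [[18, -3, 3, -10, -1, -15], [-24, 9, 21, 0, 3, 15]].
There the 2×2 minor on rows i ∈ {0, 1}, columns (j,k) ∈ {(0,0), (0,1)} is det [[18, -3], [-24, 9]] = 90 ≠ 0, so this unfolding has rank ≥ 2; CP rank is at least every unfolding rank, so rank(T) ≥ 2. (Unfolding ranks only ever bound the CP rank from below — rank(T) can be strictly larger than all of them — so the matching upper bound has to come from an explicit 2-term decomposition.)
Upper bound — finding two terms. Write S_k = T[:,:,k] for the frontal slices: S₀ = [[18, -10], [-24, 0]], S₁ = [[-3, -1], [9, 3]], S₂ = [[3, -15], [21, 15]].
If T = a₁ ∘ b₁ ∘ c₁ + a₂ ∘ b₂ ∘ c₂ then each S_k = c₁[k]·a₁b₁ᵀ + c₂[k]·a₂b₂ᵀ. S₀ and S₁ are linearly independent, so a₁b₁ᵀ and a₂b₂ᵀ must span the same plane of matrices: they are the rank-1 matrices of the form x·S₀ + y·S₁.
det(x·S₀ + y·S₁) is −240·x² + 120·xy = (-120)·(2·x − y)(x), vanishing at (x:y) = (1:2) and (0:1).
M₁ = S₀ + 2·S₁ = [[12, -12], [-6, 6]] = 6·(2, -1)(1, -1)ᵀ and M₂ = S₁ = [[-3, -1], [9, 3]] = −(1, -3)(3, 1)ᵀ, so take a₁ = (2, -1), b₁ = (1, -1), a₂ = (1, -3), b₂ = (3, 1).
Each slice is an integer combination of E₁ = a₁b₁ᵀ and E₂ = a₂b₂ᵀ: S₀ = 6·E₁ + 2·E₂, S₁ = −E₂, S₂ = 6·E₁ − 3·E₂; reading off coefficients, c₁ = (6, 0, 6) and c₂ = (2, -1, -3).
Hence T = (2, -1) ∘ (1, -1) ∘ (6, 0, 6) + (1, -3) ∘ (3, 1) ∘ (2, -1, -3), so rank(T) ≤ 2.
These bounds meet, so rank(T) = 2.
Check entry T[1,1,2] = 15: (-1)·(-1)·(6) + (-3)·(1)·(-3) = 15.

2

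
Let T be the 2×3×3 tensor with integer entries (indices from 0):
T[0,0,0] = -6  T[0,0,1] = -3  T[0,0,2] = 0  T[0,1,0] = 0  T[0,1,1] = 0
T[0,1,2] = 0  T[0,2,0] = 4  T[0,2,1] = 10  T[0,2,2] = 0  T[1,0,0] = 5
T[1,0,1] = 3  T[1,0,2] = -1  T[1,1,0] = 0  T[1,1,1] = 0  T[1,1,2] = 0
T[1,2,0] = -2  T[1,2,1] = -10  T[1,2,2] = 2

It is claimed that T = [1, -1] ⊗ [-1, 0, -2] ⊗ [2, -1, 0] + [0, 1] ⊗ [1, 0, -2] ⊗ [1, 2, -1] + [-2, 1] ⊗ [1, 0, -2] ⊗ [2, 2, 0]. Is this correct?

Yes

Reconstruct entrywise from the claimed factors. For example, T[0,1,2] = 0 and Σₗ aₗ[0]bₗ[1]cₗ[2] = (1)·(0)·(0) + (0)·(0)·(-1) + (-2)·(0)·(0) = 0; checking all 18 entries, every one matches. The claim holds.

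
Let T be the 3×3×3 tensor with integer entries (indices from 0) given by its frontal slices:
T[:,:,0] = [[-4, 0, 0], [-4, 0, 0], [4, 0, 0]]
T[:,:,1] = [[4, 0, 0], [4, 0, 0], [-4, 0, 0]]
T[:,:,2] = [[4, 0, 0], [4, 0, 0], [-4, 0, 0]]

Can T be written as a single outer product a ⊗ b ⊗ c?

If T = a ⊗ b ⊗ c then every fibre of T is a multiple of the corresponding factor, so read the factors off the fibres through the nonzero entry T[0,0,0] = -4.
The mode-1 fibre T[:,0,0] = [-4, -4, 4] gives a = [1, 1, -1] (primitive direction); the mode-2 fibre T[0,:,0] = [-4, 0, 0] gives b = [1, 0, 0]; then c[k] = T[0,0,k] / (a[0]·b[0]) = [-4, 4, 4] / 1 = [-4, 4, 4].
Expanding [1, 1, -1] ⊗ [1, 0, 0] ⊗ [-4, 4, 4] reproduces all 27 entries of T, so T = [1, 1, -1] ⊗ [1, 0, 0] ⊗ [-4, 4, 4] and rank(T) ≤ 1.
Equivalently every frontal slice T[:,:,k] is c[k] times the rank-1 matrix [1, 1, -1] ⊗ [1, 0, 0]. So T has rank 1 (it is nonzero).

Yes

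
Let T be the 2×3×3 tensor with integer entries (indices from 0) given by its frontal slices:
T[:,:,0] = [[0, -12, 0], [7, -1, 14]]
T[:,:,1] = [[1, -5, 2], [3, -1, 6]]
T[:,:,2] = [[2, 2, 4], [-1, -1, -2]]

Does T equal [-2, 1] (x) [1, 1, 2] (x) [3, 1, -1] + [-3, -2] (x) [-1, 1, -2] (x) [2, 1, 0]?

Reconstruct entrywise from the claimed factors. For example, T[0,0,1] = 1 and Σₗ aₗ[0]bₗ[0]cₗ[1] = (-2)·(1)·(1) + (-3)·(-1)·(1) = 1; checking all 18 entries, every one matches. The claim holds.

Yes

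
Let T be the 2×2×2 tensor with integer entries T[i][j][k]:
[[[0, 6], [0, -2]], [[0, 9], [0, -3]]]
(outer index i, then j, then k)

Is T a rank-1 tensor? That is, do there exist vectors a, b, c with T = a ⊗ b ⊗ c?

If T = a ⊗ b ⊗ c then every fibre of T is a multiple of the corresponding factor, so read the factors off the fibres through the nonzero entry T[0,0,1] = 6.
The mode-1 fibre T[:,0,1] = [6, 9] gives a = [2, 3] (primitive direction); the mode-2 fibre T[0,:,1] = [6, -2] gives b = [3, -1]; then c[k] = T[0,0,k] / (a[0]·b[0]) = [0, 6] / 6 = [0, 1].
Expanding [2, 3] ⊗ [3, -1] ⊗ [0, 1] reproduces all 8 entries of T, so T = [2, 3] ⊗ [3, -1] ⊗ [0, 1] and rank(T) ≤ 1.
Equivalently every frontal slice T[:,:,k] is c[k] times the rank-1 matrix [2, 3] ⊗ [3, -1]. So T has rank 1 (it is nonzero).

Yes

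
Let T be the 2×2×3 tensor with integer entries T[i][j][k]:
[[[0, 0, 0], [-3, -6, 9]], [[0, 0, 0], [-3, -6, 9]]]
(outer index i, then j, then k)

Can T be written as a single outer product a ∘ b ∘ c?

The mode-1 fibre T[:,1,0] = [-3, -3] gives a = [1, 1] (primitive direction); the mode-2 fibre T[0,:,0] = [0, -3] gives b = [0, 1]; then c[k] = T[0,1,k] / (a[0]·b[1]) = [-3, -6, 9] / 1 = [-3, -6, 9].
Expanding [1, 1] ∘ [0, 1] ∘ [-3, -6, 9] reproduces all 12 entries of T, so T = [1, 1] ∘ [0, 1] ∘ [-3, -6, 9] and rank(T) ≤ 1.
Equivalently every frontal slice T[:,:,k] is c[k] times the rank-1 matrix [1, 1] ∘ [0, 1]. So T has rank 1 (it is nonzero).

Yes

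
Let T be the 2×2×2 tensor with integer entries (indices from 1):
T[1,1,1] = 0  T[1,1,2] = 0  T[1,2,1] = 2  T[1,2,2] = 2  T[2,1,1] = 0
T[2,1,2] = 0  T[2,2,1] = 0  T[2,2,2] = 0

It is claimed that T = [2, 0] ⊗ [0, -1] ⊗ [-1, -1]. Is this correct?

Reconstruct entrywise from the claimed factors. For example, T[2,2,2] = 0 and Σₗ aₗ[2]bₗ[2]cₗ[2] = (0)·(-1)·(-1) = 0; checking all 8 entries, every one matches. The claim holds.

Yes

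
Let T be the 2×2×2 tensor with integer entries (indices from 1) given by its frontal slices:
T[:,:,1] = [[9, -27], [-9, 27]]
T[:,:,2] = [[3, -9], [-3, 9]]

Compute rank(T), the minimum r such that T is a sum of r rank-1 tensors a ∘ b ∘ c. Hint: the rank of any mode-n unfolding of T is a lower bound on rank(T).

1

Lower bound: T ≠ 0 (e.g. T[1,1,1] = 9), so rank(T) ≥ 1.
Upper bound: if T = a ∘ b ∘ c then every fibre of T is a multiple of the corresponding factor, so read the factors off the fibres through the nonzero entry T[1,1,1] = 9.
The mode-1 fibre T[:,1,1] = [9, -9] gives a = [1, -1] (primitive direction); the mode-2 fibre T[1,:,1] = [9, -27] gives b = [1, -3]; then c[k] = T[1,1,k] / (a[1]·b[1]) = [9, 3] / 1 = [9, 3].
Expanding [1, -1] ∘ [1, -3] ∘ [9, 3] reproduces all 8 entries of T, so T = [1, -1] ∘ [1, -3] ∘ [9, 3] and rank(T) ≤ 1.
These bounds meet, so rank(T) = 1.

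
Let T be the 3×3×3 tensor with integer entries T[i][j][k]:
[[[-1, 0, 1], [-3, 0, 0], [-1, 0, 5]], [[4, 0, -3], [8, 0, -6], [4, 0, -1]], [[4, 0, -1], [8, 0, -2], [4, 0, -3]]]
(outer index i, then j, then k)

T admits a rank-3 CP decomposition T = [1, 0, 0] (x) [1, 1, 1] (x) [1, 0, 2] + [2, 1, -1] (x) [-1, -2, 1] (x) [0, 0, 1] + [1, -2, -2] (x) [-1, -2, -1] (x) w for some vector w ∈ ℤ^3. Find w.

Subtract the known terms from T to get the rank-1 residual R = [1, -2, -2] (x) [-1, -2, -1] (x) w, so R[i,j,k] = a[i]·b[j]·w[k]. Pick indices with nonzero a[0]·b[0] = (1)·(-1) = -1. Only the fibre through (0,0,·) is needed: R[0,0,:] = T[0,0,:] − Σₗ aₗ[0]bₗ[0]cₗ = [-1, 0, 1] − (1)·(1)·[1, 0, 2] − (2)·(-1)·[0, 0, 1] = [-2, 0, 1]. Then w[k] = R[0,0,k] / -1 for each k, giving w = [-2, 0, 1] / -1 = [2, 0, -1].

w = [2, 0, -1]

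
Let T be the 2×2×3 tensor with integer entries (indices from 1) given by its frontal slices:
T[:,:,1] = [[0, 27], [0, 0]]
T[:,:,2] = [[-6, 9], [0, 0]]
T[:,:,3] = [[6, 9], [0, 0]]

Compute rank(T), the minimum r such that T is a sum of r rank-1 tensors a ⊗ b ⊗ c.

Lower bound: in the mode-3 unfolding of T (rows indexed by k, columns by (i,j)) the 2×2 minor on rows k ∈ {1, 2}, columns (i,j) ∈ {(1,1), (1,2)} is det [[0, 27], [-6, 9]] = 162 ≠ 0, so that unfolding has rank ≥ 2 and hence rank(T) ≥ 2 (CP rank is at least every unfolding rank, though it can be larger).
Upper bound: T[i,:,:] = a[i]·M for every slice, with a = (1, 0) and M = [[0, -6, 6], [27, 9, 9]] (rows j, columns k).
Splitting M by its rows (j = 1, 2), M = (1, 0)(0, -6, 6)ᵀ + (0, 1)(27, 9, 9)ᵀ.
Hence T = (1, 0) ⊗ (1, 0) ⊗ (0, -6, 6) + (1, 0) ⊗ (0, 1) ⊗ (27, 9, 9), so rank(T) ≤ 2.
These bounds meet, so rank(T) = 2.

2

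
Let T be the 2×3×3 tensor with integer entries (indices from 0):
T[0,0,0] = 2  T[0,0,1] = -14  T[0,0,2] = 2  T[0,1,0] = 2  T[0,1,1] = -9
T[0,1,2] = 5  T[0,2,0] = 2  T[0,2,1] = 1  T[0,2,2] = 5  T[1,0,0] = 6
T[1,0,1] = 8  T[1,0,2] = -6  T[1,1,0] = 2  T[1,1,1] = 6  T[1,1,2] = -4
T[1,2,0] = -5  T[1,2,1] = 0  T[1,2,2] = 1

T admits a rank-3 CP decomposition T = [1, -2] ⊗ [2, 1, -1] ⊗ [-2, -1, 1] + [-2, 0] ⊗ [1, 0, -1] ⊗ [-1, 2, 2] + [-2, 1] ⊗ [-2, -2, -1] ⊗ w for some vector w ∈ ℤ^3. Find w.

w = [1, -2, 1]

Subtract the known terms from T to get the rank-1 residual R = [-2, 1] ⊗ [-2, -2, -1] ⊗ w, so R[i,j,k] = a[i]·b[j]·w[k]. Pick indices with nonzero a[0]·b[0] = (-2)·(-2) = 4. Only the fibre through (0,0,·) is needed: R[0,0,:] = T[0,0,:] − Σₗ aₗ[0]bₗ[0]cₗ = [2, -14, 2] − (1)·(2)·[-2, -1, 1] − (-2)·(1)·[-1, 2, 2] = [4, -8, 4]. Then w[k] = R[0,0,k] / 4 for each k, giving w = [4, -8, 4] / 4 = [1, -2, 1].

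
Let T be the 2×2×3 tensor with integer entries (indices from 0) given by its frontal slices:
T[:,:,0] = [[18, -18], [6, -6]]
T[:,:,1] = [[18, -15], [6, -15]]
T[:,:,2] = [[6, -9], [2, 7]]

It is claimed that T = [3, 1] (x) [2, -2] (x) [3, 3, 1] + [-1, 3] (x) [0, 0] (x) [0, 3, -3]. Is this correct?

Reconstruct entry (0,1,1) from the claimed factors: Σₗ aₗ[0]bₗ[1]cₗ[1] = (3)·(-2)·(3) + (-1)·(0)·(3) = -18, but T[0,1,1] = -15. The claim is false.

No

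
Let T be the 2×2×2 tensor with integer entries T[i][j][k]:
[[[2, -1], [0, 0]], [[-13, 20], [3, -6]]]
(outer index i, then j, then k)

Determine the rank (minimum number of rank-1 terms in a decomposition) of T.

Lower bound: the mode-2 unfolding of T (rows indexed by j, columns by (i,k) = (0,0), (0,1), (1,0), (1,1)) is [[2, -1, -13, 20], [0, 0, 3, -6]].
There the 2×2 minor on rows j ∈ {0, 1}, columns (i,k) ∈ {(0,0), (1,0)} is det [[2, -13], [0, 3]] = 6 ≠ 0, so this unfolding has rank ≥ 2; CP rank is at least every unfolding rank, so rank(T) ≥ 2. (Unfolding ranks only ever bound the CP rank from below — rank(T) can be strictly larger than all of them — so the matching upper bound has to come from an explicit 2-term decomposition.)
Upper bound — finding two terms. Write S_k = T[:,:,k] for the frontal slices: S₀ = [[2, 0], [-13, 3]], S₁ = [[-1, 0], [20, -6]].
If T = a₁ ⊗ b₁ ⊗ c₁ + a₂ ⊗ b₂ ⊗ c₂ then each S_k = c₁[k]·a₁b₁ᵀ + c₂[k]·a₂b₂ᵀ. S₀ and S₁ are linearly independent, so a₁b₁ᵀ and a₂b₂ᵀ must span the same plane of matrices: they are the rank-1 matrices of the form x·S₀ + y·S₁.
det(x·S₀ + y·S₁) is 6·x² − 15·xy + 6·y² = 3·(x − 2·y)(2·x − y), vanishing at (x:y) = (2:1) and (1:2).
M₁ = 2·S₀ + S₁ = [[3, 0], [-6, 0]] = 3·[1, -2][1, 0]ᵀ and M₂ = S₀ + 2·S₁ = [[0, 0], [27, -9]] = 9·[0, 1][3, -1]ᵀ, so take a₁ = [1, -2], b₁ = [1, 0], a₂ = [0, 1], b₂ = [3, -1].
Each slice is an integer combination of E₁ = a₁b₁ᵀ and E₂ = a₂b₂ᵀ: S₀ = 2·E₁ − 3·E₂, S₁ = −E₁ + 6·E₂; reading off coefficients, c₁ = [2, -1] and c₂ = [-3, 6].
Hence T = [1, -2] ⊗ [1, 0] ⊗ [2, -1] + [0, 1] ⊗ [3, -1] ⊗ [-3, 6], so rank(T) ≤ 2.
These bounds meet, so rank(T) = 2.

2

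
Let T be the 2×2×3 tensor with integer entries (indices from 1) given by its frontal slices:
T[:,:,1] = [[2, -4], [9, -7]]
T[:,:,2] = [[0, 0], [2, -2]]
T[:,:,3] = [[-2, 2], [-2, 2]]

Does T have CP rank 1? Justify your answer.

No

The mode-3 unfolding of T (rows indexed by k, columns by (i,j) = (1,1), (1,2), (2,1), (2,2)) is [[2, -4, 9, -7], [0, 0, 2, -2], [-2, 2, -2, 2]].
There the 3×3 minor on rows k ∈ {1, 2, 3}, columns (i,j) ∈ {(1,1), (1,2), (2,1)} is det [[2, -4, 9], [0, 0, 2], [-2, 2, -2]] = 8 ≠ 0, so this unfolding has rank ≥ 3; CP rank is at least every unfolding rank, so rank(T) ≥ 3.
In particular rank(T) ≥ 3 > 1, so T is not rank-1.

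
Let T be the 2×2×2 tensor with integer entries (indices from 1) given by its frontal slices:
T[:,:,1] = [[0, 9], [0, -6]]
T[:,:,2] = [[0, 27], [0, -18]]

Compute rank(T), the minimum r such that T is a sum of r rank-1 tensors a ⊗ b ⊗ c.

1

Lower bound: T ≠ 0 (e.g. T[1,2,1] = 9), so rank(T) ≥ 1.
Upper bound: if T = a ⊗ b ⊗ c then every fibre of T is a multiple of the corresponding factor, so read the factors off the fibres through the nonzero entry T[1,2,1] = 9.
The mode-1 fibre T[:,2,1] = [9, -6] gives a = [3, -2] (primitive direction); the mode-2 fibre T[1,:,1] = [0, 9] gives b = [0, 1]; then c[k] = T[1,2,k] / (a[1]·b[2]) = [9, 27] / 3 = [3, 9].
Expanding [3, -2] ⊗ [0, 1] ⊗ [3, 9] reproduces all 8 entries of T, so T = [3, -2] ⊗ [0, 1] ⊗ [3, 9] and rank(T) ≤ 1.
These bounds meet, so rank(T) = 1.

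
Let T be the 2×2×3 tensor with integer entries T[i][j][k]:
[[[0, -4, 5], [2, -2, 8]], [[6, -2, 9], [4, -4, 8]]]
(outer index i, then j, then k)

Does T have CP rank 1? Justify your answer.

No

The mode-3 unfolding of T (rows indexed by k, columns by (i,j) = (0,0), (0,1), (1,0), (1,1)) is [[0, 2, 6, 4], [-4, -2, -2, -4], [5, 8, 9, 8]].
There the 3×3 minor on rows k ∈ {0, 1, 2}, columns (i,j) ∈ {(0,0), (0,1), (1,0)} is det [[0, 2, 6], [-4, -2, -2], [5, 8, 9]] = -80 ≠ 0, so this unfolding has rank ≥ 3; CP rank is at least every unfolding rank, so rank(T) ≥ 3.
In particular rank(T) ≥ 3 > 1, so T is not rank-1.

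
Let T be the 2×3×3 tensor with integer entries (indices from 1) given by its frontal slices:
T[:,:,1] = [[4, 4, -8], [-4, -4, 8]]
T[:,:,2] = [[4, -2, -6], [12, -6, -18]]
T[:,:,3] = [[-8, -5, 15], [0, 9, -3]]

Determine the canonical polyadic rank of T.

2

Lower bound: the mode-1 unfolding of T (rows indexed by i, columns by (j,k) = (1,1), (1,2), (1,3), (2,1), (2,2), (2,3), (3,1), (3,2), (3,3)) is [[4, 4, -8, 4, -2, -5, -8, -6, 15], [-4, 12, 0, -4, -6, 9, 8, -18, -3]].
There the 2×2 minor on rows i ∈ {1, 2}, columns (j,k) ∈ {(1,1), (1,2)} is det [[4, 4], [-4, 12]] = 64 ≠ 0, so this unfolding has rank ≥ 2; CP rank is at least every unfolding rank, so rank(T) ≥ 2. (Flattening ranks never certify an upper bound on CP rank; for that we must actually write T with 2 rank-1 terms.)
Upper bound — finding two terms. Write S_k = T[:,:,k] for the frontal slices: S₁ = [[4, 4, -8], [-4, -4, 8]], S₂ = [[4, -2, -6], [12, -6, -18]], S₃ = [[-8, -5, 15], [0, 9, -3]].
If T = a₁ ⊗ b₁ ⊗ c₁ + a₂ ⊗ b₂ ⊗ c₂ then each S_k = c₁[k]·a₁b₁ᵀ + c₂[k]·a₂b₂ᵀ. S₁ and S₂ are linearly independent, so a₁b₁ᵀ and a₂b₂ᵀ must span the same plane of matrices: they are the rank-1 matrices of the form x·S₁ + y·S₂.
The 2×2 minor of x·S₁ + y·S₂ on rows {1,2}, columns {1,2} is −96·xy = (-96)·(y)(x), vanishing at (x:y) = (1:0) and (0:1).
M₁ = S₁ = [[4, 4, -8], [-4, -4, 8]] = 4·[1, -1][1, 1, -2]ᵀ and M₂ = S₂ = [[4, -2, -6], [12, -6, -18]] = 2·[1, 3][2, -1, -3]ᵀ, so take a₁ = [1, -1], b₁ = [1, 1, -2], a₂ = [1, 3], b₂ = [2, -1, -3].
Each slice is an integer combination of E₁ = a₁b₁ᵀ and E₂ = a₂b₂ᵀ: S₁ = 4·E₁, S₂ = 2·E₂, S₃ = −6·E₁ − E₂; reading off coefficients, c₁ = [4, 0, -6] and c₂ = [0, 2, -1].
Hence T = [1, -1] ⊗ [1, 1, -2] ⊗ [4, 0, -6] + [1, 3] ⊗ [2, -1, -3] ⊗ [0, 2, -1], so rank(T) ≤ 2.
These bounds meet, so rank(T) = 2.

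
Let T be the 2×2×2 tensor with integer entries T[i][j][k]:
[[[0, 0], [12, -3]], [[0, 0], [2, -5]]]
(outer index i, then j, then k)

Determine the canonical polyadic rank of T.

2

Lower bound: the mode-3 unfolding of T (rows indexed by k, columns by (i,j) = (0,0), (0,1), (1,0), (1,1)) is [[0, 12, 0, 2], [0, -3, 0, -5]].
There the 2×2 minor on rows k ∈ {0, 1}, columns (i,j) ∈ {(0,1), (1,1)} is det [[12, 2], [-3, -5]] = -54 ≠ 0, so this unfolding has rank ≥ 2; CP rank is at least every unfolding rank, so rank(T) ≥ 2. (Flattening ranks never certify an upper bound on CP rank; for that we must actually write T with 2 rank-1 terms.)
Upper bound — finding two terms. Every mode-2 slice of T is a multiple of one matrix: T[:,j,:] = b[j]·M with b = (0, 1) and M = [[12, -3], [2, -5]] (rows indexed by i, columns by k). So it suffices to write M as a sum of two rank-1 matrices.
Splitting M by its rows (i = 0, 1), M = (1, 0)(12, -3)ᵀ + (0, 1)(2, -5)ᵀ.
Hence T = (1, 0) ⊗ (0, 1) ⊗ (12, -3) + (0, 1) ⊗ (0, 1) ⊗ (2, -5), so rank(T) ≤ 2.
These bounds meet, so rank(T) = 2.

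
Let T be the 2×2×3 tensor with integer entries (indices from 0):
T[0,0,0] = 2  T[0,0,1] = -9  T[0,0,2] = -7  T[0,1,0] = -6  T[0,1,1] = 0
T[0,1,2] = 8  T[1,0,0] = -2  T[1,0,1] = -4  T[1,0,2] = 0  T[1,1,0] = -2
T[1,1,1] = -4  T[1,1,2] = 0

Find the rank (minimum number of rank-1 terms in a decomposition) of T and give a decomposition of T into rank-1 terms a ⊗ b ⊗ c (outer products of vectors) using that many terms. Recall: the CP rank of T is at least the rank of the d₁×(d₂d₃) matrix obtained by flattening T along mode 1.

rank(T) = 3

Lower bound: the mode-3 unfolding of T (rows indexed by k, columns by (i,j) = (0,0), (0,1), (1,0), (1,1)) is [[2, -6, -2, -2], [-9, 0, -4, -4], [-7, 8, 0, 0]].
There the 3×3 minor on rows k ∈ {0, 1, 2}, columns (i,j) ∈ {(0,0), (0,1), (1,0)} is det [[2, -6, -2], [-9, 0, -4], [-7, 8, 0]] = 40 ≠ 0, so this unfolding has rank ≥ 3; CP rank is at least every unfolding rank, so rank(T) ≥ 3. (Flattening ranks never certify an upper bound on CP rank; for that we must actually write T with 3 rank-1 terms.)
Upper bound: T is a sum of 3 rank-1 terms, T = [1, 0] ⊗ [1, -1] ⊗ [4, -4, -8] + [1, 0] ⊗ [1, 0] ⊗ [0, -1, 1] + [1, 1] ⊗ [1, 1] ⊗ [-2, -4, 0] (written with every a and b primitive with positive leading entry and the scale carried by c; CP decompositions are not unique, and this one is verified by expanding entrywise), so rank(T) ≤ 3.
These bounds meet, so rank(T) = 3.
Check entry T[1,0,1] = -4: (0)·(1)·(-4) + (0)·(1)·(-1) + (1)·(1)·(-4) = -4.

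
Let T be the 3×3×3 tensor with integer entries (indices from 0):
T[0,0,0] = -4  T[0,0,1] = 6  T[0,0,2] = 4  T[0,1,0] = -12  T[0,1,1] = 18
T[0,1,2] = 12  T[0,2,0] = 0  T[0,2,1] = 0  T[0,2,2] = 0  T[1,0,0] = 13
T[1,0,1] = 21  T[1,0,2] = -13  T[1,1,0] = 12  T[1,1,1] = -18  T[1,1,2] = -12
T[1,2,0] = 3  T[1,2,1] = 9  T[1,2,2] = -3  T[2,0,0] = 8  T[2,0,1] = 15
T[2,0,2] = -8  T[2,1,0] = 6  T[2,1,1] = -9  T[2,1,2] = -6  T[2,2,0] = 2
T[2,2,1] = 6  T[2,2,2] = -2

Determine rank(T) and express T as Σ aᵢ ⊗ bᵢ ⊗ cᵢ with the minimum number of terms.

rank(T) = 2

Lower bound: the mode-2 unfolding of T (rows indexed by j, columns by (i,k) = (0,0), (0,1), (0,2), (1,0), (1,1), (1,2), (2,0), (2,1), (2,2)) is [[-4, 6, 4, 13, 21, -13, 8, 15, -8], [-12, 18, 12, 12, -18, -12, 6, -9, -6], [0, 0, 0, 3, 9, -3, 2, 6, -2]].
There the 2×2 minor on rows j ∈ {0, 1}, columns (i,k) ∈ {(0,0), (1,0)} is det [[-4, 13], [-12, 12]] = 108 ≠ 0, so this unfolding has rank ≥ 2; CP rank is at least every unfolding rank, so rank(T) ≥ 2. (This is only a lower bound: in general the CP rank may exceed every unfolding rank, so we still need to exhibit 2 rank-1 terms summing to T.)
Upper bound — finding two terms. Write S_k = T[:,:,k] for the frontal slices: S₀ = [[-4, -12, 0], [13, 12, 3], [8, 6, 2]], S₁ = [[6, 18, 0], [21, -18, 9], [15, -9, 6]], S₂ = [[4, 12, 0], [-13, -12, -3], [-8, -6, -2]].
If T = a₁ ⊗ b₁ ⊗ c₁ + a₂ ⊗ b₂ ⊗ c₂ then each S_k = c₁[k]·a₁b₁ᵀ + c₂[k]·a₂b₂ᵀ. S₀ and S₁ are linearly independent, so a₁b₁ᵀ and a₂b₂ᵀ must span the same plane of matrices: they are the rank-1 matrices of the form x·S₀ + y·S₁.
The 2×2 minor of x·S₀ + y·S₁ on rows {0,1}, columns {0,1} is 108·x² + 162·xy − 486·y² = 54·(2·x − 3·y)(x + 3·y), vanishing at (x:y) = (3:2) and (3:-1).
M₁ = 3·S₀ + 2·S₁ = [[0, 0, 0], [81, 0, 27], [54, 0, 18]] = 9·[0, 3, 2][3, 0, 1]ᵀ and M₂ = 3·S₀ − S₁ = [[-18, -54, 0], [18, 54, 0], [9, 27, 0]] = (-9)·[2, -2, -1][1, 3, 0]ᵀ, so take a₁ = [0, 3, 2], b₁ = [3, 0, 1], a₂ = [2, -2, -1], b₂ = [1, 3, 0].
Each slice is an integer combination of E₁ = a₁b₁ᵀ and E₂ = a₂b₂ᵀ: S₀ = E₁ − 2·E₂, S₁ = 3·E₁ + 3·E₂, S₂ = −E₁ + 2·E₂; reading off coefficients, c₁ = [1, 3, -1] and c₂ = [-2, 3, 2].
Hence T = [0, 3, 2] ⊗ [3, 0, 1] ⊗ [1, 3, -1] + [2, -2, -1] ⊗ [1, 3, 0] ⊗ [-2, 3, 2], so rank(T) ≤ 2.
These bounds meet, so rank(T) = 2.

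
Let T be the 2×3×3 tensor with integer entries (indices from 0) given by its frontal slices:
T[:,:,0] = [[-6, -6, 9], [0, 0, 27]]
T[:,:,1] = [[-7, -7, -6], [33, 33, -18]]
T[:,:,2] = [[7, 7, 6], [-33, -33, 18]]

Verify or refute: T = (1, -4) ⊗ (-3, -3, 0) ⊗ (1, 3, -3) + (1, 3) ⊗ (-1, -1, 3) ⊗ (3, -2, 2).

No

Reconstruct entry (1,0,0) from the claimed factors: Σₗ aₗ[1]bₗ[0]cₗ[0] = (-4)·(-3)·(1) + (3)·(-1)·(3) = 3, but T[1,0,0] = 0. The claim is false.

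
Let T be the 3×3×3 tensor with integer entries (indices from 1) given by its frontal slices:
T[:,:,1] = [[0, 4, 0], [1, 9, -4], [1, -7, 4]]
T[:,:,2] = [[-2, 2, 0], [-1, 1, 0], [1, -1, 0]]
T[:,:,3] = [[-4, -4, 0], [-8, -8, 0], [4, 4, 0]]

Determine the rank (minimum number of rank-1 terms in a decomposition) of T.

Lower bound: the mode-1 unfolding of T (rows indexed by i, columns by (j,k) = (1,1), (1,2), (1,3), (2,1), (2,2), (2,3), (3,1), (3,2), (3,3)) is [[0, -2, -4, 4, 2, -4, 0, 0, 0], [1, -1, -8, 9, 1, -8, -4, 0, 0], [1, 1, 4, -7, -1, 4, 4, 0, 0]].
There the 3×3 minor on rows i ∈ {1, 2, 3}, columns (j,k) ∈ {(1,1), (1,2), (1,3)} is det [[0, -2, -4], [1, -1, -8], [1, 1, 4]] = 16 ≠ 0, so this unfolding has rank ≥ 3; CP rank is at least every unfolding rank, so rank(T) ≥ 3. (This is only a lower bound: in general the CP rank may exceed every unfolding rank, so we still need to exhibit 3 rank-1 terms summing to T.)
Upper bound: T is a sum of 3 rank-1 terms, T = [0, 1, -1] ⊗ [1, -2, 2] ⊗ [-2, 0, 0] + [1, 2, -1] ⊗ [1, 1, 0] ⊗ [2, 0, -4] + [2, 1, -1] ⊗ [1, -1, 0] ⊗ [-1, -1, 0] (one valid choice — decompositions are not unique — normalised so each a, b is primitive with positive first nonzero entry; check it by expanding all entries), so rank(T) ≤ 3.
These bounds meet, so rank(T) = 3.
Check entry T[2,2,1] = 9: (1)·(-2)·(-2) + (2)·(1)·(2) + (1)·(-1)·(-1) = 9.

3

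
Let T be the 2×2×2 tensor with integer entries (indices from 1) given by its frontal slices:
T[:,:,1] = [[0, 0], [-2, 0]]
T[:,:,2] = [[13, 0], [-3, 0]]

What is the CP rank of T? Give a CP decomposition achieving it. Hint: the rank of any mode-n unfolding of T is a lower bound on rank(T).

Lower bound: the mode-1 unfolding of T (rows indexed by i, columns by (j,k) = (1,1), (1,2), (2,1), (2,2)) is [[0, 13, 0, 0], [-2, -3, 0, 0]].
There the 2×2 minor on rows i ∈ {1, 2}, columns (j,k) ∈ {(1,1), (1,2)} is det [[0, 13], [-2, -3]] = 26 ≠ 0, so this unfolding has rank ≥ 2; CP rank is at least every unfolding rank, so rank(T) ≥ 2. (This is only a lower bound: in general the CP rank may exceed every unfolding rank, so we still need to exhibit 2 rank-1 terms summing to T.)
Upper bound — finding two terms. Every mode-2 slice of T is a multiple of one matrix: T[:,j,:] = b[j]·M with b = (1, 0) and M = [[0, 13], [-2, -3]] (rows indexed by i, columns by k). So it suffices to write M as a sum of two rank-1 matrices.
Splitting M by its rows (i = 1, 2), M = (1, 0)(0, 13)ᵀ + (0, 1)(-2, -3)ᵀ.
Hence T = (1, 0) (x) (1, 0) (x) (0, 13) + (0, 1) (x) (1, 0) (x) (-2, -3), so rank(T) ≤ 2.
These bounds meet, so rank(T) = 2.

rank(T) = 2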